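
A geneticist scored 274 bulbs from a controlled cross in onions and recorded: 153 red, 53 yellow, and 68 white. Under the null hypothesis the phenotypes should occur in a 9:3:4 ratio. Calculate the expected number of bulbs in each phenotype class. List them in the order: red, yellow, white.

154.125, 51.375, 68.5

Expected counts for N = 274 under a 9:3:4 ratio (total parts = 16):
  red: 274 × 9/16 = 154.125
  yellow: 274 × 3/16 = 51.375
  white: 274 × 4/16 = 68.5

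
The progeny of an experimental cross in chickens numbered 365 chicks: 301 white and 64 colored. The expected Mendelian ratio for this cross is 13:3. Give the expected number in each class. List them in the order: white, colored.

296.5625, 68.4375

The 13:3 ratio has 16 parts, so with N = 365 the expected counts are:
  white: 365 × 13/16 = 296.5625
  colored: 365 × 3/16 = 68.4375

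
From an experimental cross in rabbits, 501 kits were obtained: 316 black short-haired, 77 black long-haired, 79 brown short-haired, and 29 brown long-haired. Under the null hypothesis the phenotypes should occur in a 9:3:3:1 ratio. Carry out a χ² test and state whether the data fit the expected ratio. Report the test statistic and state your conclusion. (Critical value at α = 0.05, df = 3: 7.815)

Under the 9:3:3:1 hypothesis (Σ ratio = 16, N = 501):
  black short-haired: 501 × 9/16 = 281.8125
  black long-haired: 501 × 3/16 = 93.9375
  brown short-haired: 501 × 3/16 = 93.9375
  brown long-haired: 501 × 1/16 = 31.3125
χ² = Σ (O − E)² / E
  black short-haired: (316 − 281.8125)² / 281.8125 = 4.1474
  black long-haired: (77 − 93.9375)² / 93.9375 = 3.0539
  brown short-haired: (79 − 93.9375)² / 93.9375 = 2.3753
  brown long-haired: (29 − 31.3125)² / 31.3125 = 0.1708
χ² = 4.1474 + 3.0539 + 2.3753 + 0.1708 = 9.7474 ≈ 9.747
Degrees of freedom = 4 − 1 = 3; critical value at α = 0.05 is 7.815.
Since 9.747 > 7.815, we reject the null hypothesis — the data do not fit the 9:3:3:1 ratio.

9.747; not consistent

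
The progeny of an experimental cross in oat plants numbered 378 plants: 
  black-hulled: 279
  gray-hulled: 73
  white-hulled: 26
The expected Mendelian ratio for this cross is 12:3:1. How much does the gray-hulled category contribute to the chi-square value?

Total ratio parts = 16. Expected numbers out of 378:
  black-hulled: 378 × 12/16 = 283.5
  gray-hulled: 378 × 3/16 = 70.875
  white-hulled: 378 × 1/16 = 23.625
Contribution of gray-hulled: (73 − 70.875)² / 70.875 = 0.0637

0.064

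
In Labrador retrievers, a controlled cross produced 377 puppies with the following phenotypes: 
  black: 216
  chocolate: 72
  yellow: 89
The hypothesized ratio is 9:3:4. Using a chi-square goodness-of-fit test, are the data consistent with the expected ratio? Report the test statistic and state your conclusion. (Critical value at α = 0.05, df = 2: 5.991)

Expected counts for N = 377 under a 9:3:4 ratio (total parts = 16):
  black: 377 × 9/16 = 212.0625
  chocolate: 377 × 3/16 = 70.6875
  yellow: 377 × 4/16 = 94.25
χ² = Σ (O − E)² / E
  black: (216 − 212.0625)² / 212.0625 = 0.0731
  chocolate: (72 − 70.6875)² / 70.6875 = 0.0244
  yellow: (89 − 94.25)² / 94.25 = 0.2924
χ² = 0.0731 + 0.0244 + 0.2924 = 0.3899 ≈ 0.390
Degrees of freedom = 3 − 1 = 2; critical value at α = 0.05 is 5.991.
Since 0.390 < 5.991, we fail to reject the null hypothesis — the data are consistent with the 9:3:4 ratio.

0.390; consistent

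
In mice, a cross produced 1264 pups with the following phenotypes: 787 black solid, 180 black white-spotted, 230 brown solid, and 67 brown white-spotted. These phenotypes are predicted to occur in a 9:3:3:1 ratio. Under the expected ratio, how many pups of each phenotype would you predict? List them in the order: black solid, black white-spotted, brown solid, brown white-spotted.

711, 237, 237, 79

Under the 9:3:3:1 hypothesis (Σ ratio = 16, N = 1264):
  black solid: 1264 × 9/16 = 711
  black white-spotted: 1264 × 3/16 = 237
  brown solid: 1264 × 3/16 = 237
  brown white-spotted: 1264 × 1/16 = 79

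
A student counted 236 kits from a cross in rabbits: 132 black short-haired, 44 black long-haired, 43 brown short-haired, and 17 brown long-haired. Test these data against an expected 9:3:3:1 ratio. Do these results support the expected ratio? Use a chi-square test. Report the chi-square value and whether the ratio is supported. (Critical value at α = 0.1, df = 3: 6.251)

0.384; consistent

Expected counts for N = 236 under a 9:3:3:1 ratio (total parts = 16):
  black short-haired: 236 × 9/16 = 132.75
  black long-haired: 236 × 3/16 = 44.25
  brown short-haired: 236 × 3/16 = 44.25
  brown long-haired: 236 × 1/16 = 14.75
χ² = Σ (O − E)² / E
  black short-haired: (132 − 132.75)² / 132.75 = 0.0042
  black long-haired: (44 − 44.25)² / 44.25 = 0.0014
  brown short-haired: (43 − 44.25)² / 44.25 = 0.0353
  brown long-haired: (17 − 14.75)² / 14.75 = 0.3432
χ² = 0.0042 + 0.0014 + 0.0353 + 0.3432 = 0.3841 ≈ 0.384
Degrees of freedom = 4 − 1 = 3; critical value at α = 0.1 is 6.251.
Since 0.384 < 6.251, we fail to reject the null hypothesis — the data are consistent with the 9:3:3:1 ratio.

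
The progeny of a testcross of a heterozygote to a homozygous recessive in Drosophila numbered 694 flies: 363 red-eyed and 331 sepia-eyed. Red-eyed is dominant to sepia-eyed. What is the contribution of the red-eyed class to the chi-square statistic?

0.738

A testcross of a heterozygote (Aa × aa) gives a 1:1 phenotypic ratio.
Under the 1:1 hypothesis (Σ ratio = 2, N = 694):
  red-eyed: 694 × 1/2 = 347
  sepia-eyed: 694 × 1/2 = 347
Contribution of red-eyed: (363 − 347)² / 347 = 0.7378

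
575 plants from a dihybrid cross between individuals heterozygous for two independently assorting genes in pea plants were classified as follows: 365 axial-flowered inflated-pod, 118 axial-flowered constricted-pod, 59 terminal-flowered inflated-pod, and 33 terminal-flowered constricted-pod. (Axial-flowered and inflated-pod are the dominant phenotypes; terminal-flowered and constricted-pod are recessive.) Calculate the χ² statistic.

A dihybrid F₂ with independent assortment and complete dominance at both loci gives a 9:3:3:1 phenotypic ratio.
The 9:3:3:1 ratio has 16 parts, so with N = 575 the expected counts are:
  axial-flowered inflated-pod: 575 × 9/16 = 323.4375
  axial-flowered constricted-pod: 575 × 3/16 = 107.8125
  terminal-flowered inflated-pod: 575 × 3/16 = 107.8125
  terminal-flowered constricted-pod: 575 × 1/16 = 35.9375
χ² = Σ (O − E)² / E
  axial-flowered inflated-pod: (365 − 323.4375)² / 323.4375 = 5.3409
  axial-flowered constricted-pod: (118 − 107.8125)² / 107.8125 = 0.9626
  terminal-flowered inflated-pod: (59 − 107.8125)² / 107.8125 = 22.1000
  terminal-flowered constricted-pod: (33 − 35.9375)² / 35.9375 = 0.2401
χ² = 5.3409 + 0.9626 + 22.1000 + 0.2401 = 28.6436 ≈ 28.644

28.644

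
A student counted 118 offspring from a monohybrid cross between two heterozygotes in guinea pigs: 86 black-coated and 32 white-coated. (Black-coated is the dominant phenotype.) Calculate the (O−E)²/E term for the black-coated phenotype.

0.071

For a monohybrid cross between heterozygotes with complete dominance, the expected phenotypic ratio is 3:1.
Under the 3:1 hypothesis (Σ ratio = 4, N = 118):
  black-coated: 118 × 3/4 = 88.5
  white-coated: 118 × 1/4 = 29.5
Contribution of black-coated: (86 − 88.5)² / 88.5 = 0.0706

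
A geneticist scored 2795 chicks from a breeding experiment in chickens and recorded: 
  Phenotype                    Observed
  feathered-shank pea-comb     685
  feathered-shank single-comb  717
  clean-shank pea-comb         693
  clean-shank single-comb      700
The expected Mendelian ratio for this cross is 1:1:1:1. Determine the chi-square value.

0.797

Under the 1:1:1:1 hypothesis (Σ ratio = 4, N = 2795):
  feathered-shank pea-comb: 2795 × 1/4 = 698.75
  feathered-shank single-comb: 2795 × 1/4 = 698.75
  clean-shank pea-comb: 2795 × 1/4 = 698.75
  clean-shank single-comb: 2795 × 1/4 = 698.75
χ² = Σ (O − E)² / E
  feathered-shank pea-comb: (685 − 698.75)² / 698.75 = 0.2706
  feathered-shank single-comb: (717 − 698.75)² / 698.75 = 0.4767
  clean-shank pea-comb: (693 − 698.75)² / 698.75 = 0.0473
  clean-shank single-comb: (700 − 698.75)² / 698.75 = 0.0022
χ² = 0.2706 + 0.4767 + 0.0473 + 0.0022 = 0.7968 ≈ 0.797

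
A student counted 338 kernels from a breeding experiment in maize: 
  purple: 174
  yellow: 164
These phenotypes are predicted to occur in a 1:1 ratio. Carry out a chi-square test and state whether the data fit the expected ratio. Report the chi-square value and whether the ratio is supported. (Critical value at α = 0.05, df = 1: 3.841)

0.296; consistent

The 1:1 ratio has 2 parts, so with N = 338 the expected counts are:
  purple: 338 × 1/2 = 169
  yellow: 338 × 1/2 = 169
χ² = Σ (O − E)² / E
  purple: (174 − 169)² / 169 = 0.1479
  yellow: (164 − 169)² / 169 = 0.1479
χ² = 0.1479 + 0.1479 = 0.2958 ≈ 0.296
Degrees of freedom = 2 − 1 = 1; critical value at α = 0.05 is 3.841.
Since 0.296 < 3.841, we fail to reject the null hypothesis — the data are consistent with the 1:1 ratio.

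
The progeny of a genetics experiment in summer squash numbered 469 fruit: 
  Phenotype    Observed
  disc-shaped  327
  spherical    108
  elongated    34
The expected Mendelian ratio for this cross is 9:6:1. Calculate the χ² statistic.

Total ratio parts = 16. Expected numbers out of 469:
  disc-shaped: 469 × 9/16 = 263.8125
  spherical: 469 × 6/16 = 175.875
  elongated: 469 × 1/16 = 29.3125
χ² = Σ (O − E)² / E
  disc-shaped: (327 − 263.8125)² / 263.8125 = 15.1345
  spherical: (108 − 175.875)² / 175.875 = 26.1948
  elongated: (34 − 29.3125)² / 29.3125 = 0.7496
χ² = 15.1345 + 26.1948 + 0.7496 = 42.0789 ≈ 42.079

42.079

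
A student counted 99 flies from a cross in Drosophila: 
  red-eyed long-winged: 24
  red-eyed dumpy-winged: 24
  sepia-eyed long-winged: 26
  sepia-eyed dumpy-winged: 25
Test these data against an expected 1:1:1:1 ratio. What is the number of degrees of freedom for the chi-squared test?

A goodness-of-fit test with 4 phenotype classes has df = 4 − 1 = 3.

3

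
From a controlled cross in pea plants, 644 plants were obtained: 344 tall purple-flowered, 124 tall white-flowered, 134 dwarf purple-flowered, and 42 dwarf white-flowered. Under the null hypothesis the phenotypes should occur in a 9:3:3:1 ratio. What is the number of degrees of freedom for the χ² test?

A goodness-of-fit test with 4 phenotype classes has df = 4 − 1 = 3.

3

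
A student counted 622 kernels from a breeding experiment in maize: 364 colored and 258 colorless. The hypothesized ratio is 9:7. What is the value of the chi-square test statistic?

1.303

The 9:7 ratio has 16 parts, so with N = 622 the expected counts are:
  colored: 622 × 9/16 = 349.875
  colorless: 622 × 7/16 = 272.125
χ² = Σ (O − E)² / E
  colored: (364 − 349.875)² / 349.875 = 0.5702
  colorless: (258 − 272.125)² / 272.125 = 0.7332
χ² = 0.5702 + 0.7332 = 1.3034 ≈ 1.303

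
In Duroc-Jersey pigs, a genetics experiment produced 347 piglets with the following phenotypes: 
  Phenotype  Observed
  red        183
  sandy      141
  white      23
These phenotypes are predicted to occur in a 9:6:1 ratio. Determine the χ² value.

1.749

Expected counts for N = 347 under a 9:6:1 ratio (total parts = 16):
  red: 347 × 9/16 = 195.1875
  sandy: 347 × 6/16 = 130.125
  white: 347 × 1/16 = 21.6875
χ² = Σ (O − E)² / E
  red: (183 − 195.1875)² / 195.1875 = 0.7610
  sandy: (141 − 130.125)² / 130.125 = 0.9089
  white: (23 − 21.6875)² / 21.6875 = 0.0794
χ² = 0.7610 + 0.9089 + 0.0794 = 1.7493 ≈ 1.749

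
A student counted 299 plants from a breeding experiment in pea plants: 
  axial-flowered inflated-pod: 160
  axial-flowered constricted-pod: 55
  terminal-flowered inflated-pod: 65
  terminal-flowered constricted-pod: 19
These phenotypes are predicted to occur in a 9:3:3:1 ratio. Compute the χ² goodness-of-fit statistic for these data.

Expected counts for N = 299 under a 9:3:3:1 ratio (total parts = 16):
  axial-flowered inflated-pod: 299 × 9/16 = 168.1875
  axial-flowered constricted-pod: 299 × 3/16 = 56.0625
  terminal-flowered inflated-pod: 299 × 3/16 = 56.0625
  terminal-flowered constricted-pod: 299 × 1/16 = 18.6875
χ² = Σ (O − E)² / E
  axial-flowered inflated-pod: (160 − 168.1875)² / 168.1875 = 0.3986
  axial-flowered constricted-pod: (55 − 56.0625)² / 56.0625 = 0.0201
  terminal-flowered inflated-pod: (65 − 56.0625)² / 56.0625 = 1.4248
  terminal-flowered constricted-pod: (19 − 18.6875)² / 18.6875 = 0.0052
χ² = 0.3986 + 0.0201 + 1.4248 + 0.0052 = 1.8487 ≈ 1.849

1.849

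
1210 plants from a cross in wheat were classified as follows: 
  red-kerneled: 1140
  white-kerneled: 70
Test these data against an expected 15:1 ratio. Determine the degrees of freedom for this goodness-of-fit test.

1

A goodness-of-fit test with 2 phenotype classes has df = 2 − 1 = 1.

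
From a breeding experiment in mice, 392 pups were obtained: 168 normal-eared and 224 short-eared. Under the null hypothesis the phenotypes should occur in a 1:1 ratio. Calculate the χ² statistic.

Expected counts for N = 392 under a 1:1 ratio (total parts = 2):
  normal-eared: 392 × 1/2 = 196
  short-eared: 392 × 1/2 = 196
χ² = Σ (O − E)² / E
  normal-eared: (168 − 196)² / 196 = 4.0000
  short-eared: (224 − 196)² / 196 = 4.0000
χ² = 4.0000 + 4.0000 = 8.000

8.000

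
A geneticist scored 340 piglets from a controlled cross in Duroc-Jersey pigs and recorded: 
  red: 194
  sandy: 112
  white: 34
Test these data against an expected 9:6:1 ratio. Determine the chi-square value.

9.574

The 9:6:1 ratio has 16 parts, so with N = 340 the expected counts are:
  red: 340 × 9/16 = 191.25
  sandy: 340 × 6/16 = 127.5
  white: 340 × 1/16 = 21.25
χ² = Σ (O − E)² / E
  red: (194 − 191.25)² / 191.25 = 0.0395
  sandy: (112 − 127.5)² / 127.5 = 1.8843
  white: (34 − 21.25)² / 21.25 = 7.6500
χ² = 0.0395 + 1.8843 + 7.6500 = 9.5738 ≈ 9.574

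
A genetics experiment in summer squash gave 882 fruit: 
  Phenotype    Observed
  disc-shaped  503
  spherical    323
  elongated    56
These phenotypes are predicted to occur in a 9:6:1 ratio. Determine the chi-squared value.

0.291

Under the 9:6:1 hypothesis (Σ ratio = 16, N = 882):
  disc-shaped: 882 × 9/16 = 496.125
  spherical: 882 × 6/16 = 330.75
  elongated: 882 × 1/16 = 55.125
χ² = Σ (O − E)² / E
  disc-shaped: (503 − 496.125)² / 496.125 = 0.0953
  spherical: (323 − 330.75)² / 330.75 = 0.1816
  elongated: (56 − 55.125)² / 55.125 = 0.0139
χ² = 0.0953 + 0.1816 + 0.0139 = 0.2908 ≈ 0.291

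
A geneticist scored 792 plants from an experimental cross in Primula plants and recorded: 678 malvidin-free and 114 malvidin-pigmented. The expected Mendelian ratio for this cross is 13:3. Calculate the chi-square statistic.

Under the 13:3 hypothesis (Σ ratio = 16, N = 792):
  malvidin-free: 792 × 13/16 = 643.5
  malvidin-pigmented: 792 × 3/16 = 148.5
χ² = Σ (O − E)² / E
  malvidin-free: (678 − 643.5)² / 643.5 = 1.8497
  malvidin-pigmented: (114 − 148.5)² / 148.5 = 8.0152
χ² = 1.8497 + 8.0152 = 9.8649 ≈ 9.865

9.865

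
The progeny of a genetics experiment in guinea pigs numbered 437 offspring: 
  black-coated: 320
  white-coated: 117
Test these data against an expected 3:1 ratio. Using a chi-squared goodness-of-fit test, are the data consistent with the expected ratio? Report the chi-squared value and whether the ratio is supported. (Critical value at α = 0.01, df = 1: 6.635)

Expected counts for N = 437 under a 3:1 ratio (total parts = 4):
  black-coated: 437 × 3/4 = 327.75
  white-coated: 437 × 1/4 = 109.25
χ² = Σ (O − E)² / E
  black-coated: (320 − 327.75)² / 327.75 = 0.1833
  white-coated: (117 − 109.25)² / 109.25 = 0.5498
χ² = 0.1833 + 0.5498 = 0.7331 ≈ 0.733
Degrees of freedom = 2 − 1 = 1; critical value at α = 0.01 is 6.635.
Since 0.733 < 6.635, we fail to reject the null hypothesis — the data are consistent with the 3:1 ratio.

0.733; consistent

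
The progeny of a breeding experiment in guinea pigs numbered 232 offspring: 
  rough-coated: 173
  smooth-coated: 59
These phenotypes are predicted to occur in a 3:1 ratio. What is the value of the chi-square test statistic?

0.023

Total ratio parts = 4. Expected numbers out of 232:
  rough-coated: 232 × 3/4 = 174
  smooth-coated: 232 × 1/4 = 58
χ² = Σ (O − E)² / E
  rough-coated: (173 − 174)² / 174 = 0.0057
  smooth-coated: (59 − 58)² / 58 = 0.0172
χ² = 0.0057 + 0.0172 = 0.0229 ≈ 0.023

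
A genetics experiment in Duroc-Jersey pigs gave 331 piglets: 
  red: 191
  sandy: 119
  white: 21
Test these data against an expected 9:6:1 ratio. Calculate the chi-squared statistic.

0.341

Total ratio parts = 16. Expected numbers out of 331:
  red: 331 × 9/16 = 186.1875
  sandy: 331 × 6/16 = 124.125
  white: 331 × 1/16 = 20.6875
χ² = Σ (O − E)² / E
  red: (191 − 186.1875)² / 186.1875 = 0.1244
  sandy: (119 − 124.125)² / 124.125 = 0.2116
  white: (21 − 20.6875)² / 20.6875 = 0.0047
χ² = 0.1244 + 0.2116 + 0.0047 = 0.3407 ≈ 0.341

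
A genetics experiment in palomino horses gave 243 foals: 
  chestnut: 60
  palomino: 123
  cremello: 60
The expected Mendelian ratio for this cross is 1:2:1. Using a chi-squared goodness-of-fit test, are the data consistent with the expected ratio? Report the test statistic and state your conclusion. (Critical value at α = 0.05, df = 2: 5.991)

0.037; consistent

Total ratio parts = 4. Expected numbers out of 243:
  chestnut: 243 × 1/4 = 60.75
  palomino: 243 × 2/4 = 121.5
  cremello: 243 × 1/4 = 60.75
χ² = Σ (O − E)² / E
  chestnut: (60 − 60.75)² / 60.75 = 0.0093
  palomino: (123 − 121.5)² / 121.5 = 0.0185
  cremello: (60 − 60.75)² / 60.75 = 0.0093
χ² = 0.0093 + 0.0185 + 0.0093 = 0.0371 ≈ 0.037
Degrees of freedom = 3 − 1 = 2; critical value at α = 0.05 is 5.991.
Since 0.037 < 5.991, we fail to reject the null hypothesis — the data are consistent with the 1:2:1 ratio.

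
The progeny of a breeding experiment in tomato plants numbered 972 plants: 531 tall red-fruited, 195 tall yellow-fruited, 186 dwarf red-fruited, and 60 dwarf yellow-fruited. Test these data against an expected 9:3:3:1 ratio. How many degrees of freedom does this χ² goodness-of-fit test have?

A goodness-of-fit test with 4 phenotype classes has df = 4 − 1 = 3.

3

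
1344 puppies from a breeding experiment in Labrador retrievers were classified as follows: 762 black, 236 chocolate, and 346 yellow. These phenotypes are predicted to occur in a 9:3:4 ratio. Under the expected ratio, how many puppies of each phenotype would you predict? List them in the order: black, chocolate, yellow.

756, 252, 336

Under the 9:3:4 hypothesis (Σ ratio = 16, N = 1344):
  black: 1344 × 9/16 = 756
  chocolate: 1344 × 3/16 = 252
  yellow: 1344 × 4/16 = 336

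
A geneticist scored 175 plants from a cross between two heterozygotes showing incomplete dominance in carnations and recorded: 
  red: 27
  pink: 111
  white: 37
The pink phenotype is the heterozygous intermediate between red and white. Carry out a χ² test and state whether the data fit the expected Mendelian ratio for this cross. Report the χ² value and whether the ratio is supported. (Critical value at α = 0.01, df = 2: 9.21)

With incomplete dominance, a heterozygote × heterozygote cross gives a 1:2:1 phenotypic ratio.
Under the 1:2:1 hypothesis (Σ ratio = 4, N = 175):
  red: 175 × 1/4 = 43.75
  pink: 175 × 2/4 = 87.5
  white: 175 × 1/4 = 43.75
χ² = Σ (O − E)² / E
  red: (27 − 43.75)² / 43.75 = 6.4129
  pink: (111 − 87.5)² / 87.5 = 6.3114
  white: (37 − 43.75)² / 43.75 = 1.0414
χ² = 6.4129 + 6.3114 + 1.0414 = 13.7657 ≈ 13.766
Degrees of freedom = 3 − 1 = 2; critical value at α = 0.01 is 9.21.
Since 13.766 > 9.21, we reject the null hypothesis — the data do not fit the 1:2:1 ratio.

13.766; not consistent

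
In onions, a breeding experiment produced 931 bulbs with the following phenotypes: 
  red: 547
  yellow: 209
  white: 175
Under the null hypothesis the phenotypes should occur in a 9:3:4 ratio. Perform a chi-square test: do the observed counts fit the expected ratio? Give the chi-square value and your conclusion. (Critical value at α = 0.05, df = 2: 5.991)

The 9:3:4 ratio has 16 parts, so with N = 931 the expected counts are:
  red: 931 × 9/16 = 523.6875
  yellow: 931 × 3/16 = 174.5625
  white: 931 × 4/16 = 232.75
χ² = Σ (O − E)² / E
  red: (547 − 523.6875)² / 523.6875 = 1.0378
  yellow: (209 − 174.5625)² / 174.5625 = 6.7938
  white: (175 − 232.75)² / 232.75 = 14.3289
χ² = 1.0378 + 6.7938 + 14.3289 = 22.1605 ≈ 22.161
Degrees of freedom = 3 − 1 = 2; critical value at α = 0.05 is 5.991.
Since 22.161 > 5.991, we reject the null hypothesis — the data do not fit the 9:3:4 ratio.

22.161; not consistent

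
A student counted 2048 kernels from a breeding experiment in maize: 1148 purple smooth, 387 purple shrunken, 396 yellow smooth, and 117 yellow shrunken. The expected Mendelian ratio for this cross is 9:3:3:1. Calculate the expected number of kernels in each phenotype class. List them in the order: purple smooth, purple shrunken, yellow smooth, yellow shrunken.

1152, 384, 384, 128

Under the 9:3:3:1 hypothesis (Σ ratio = 16, N = 2048):
  purple smooth: 2048 × 9/16 = 1152
  purple shrunken: 2048 × 3/16 = 384
  yellow smooth: 2048 × 3/16 = 384
  yellow shrunken: 2048 × 1/16 = 128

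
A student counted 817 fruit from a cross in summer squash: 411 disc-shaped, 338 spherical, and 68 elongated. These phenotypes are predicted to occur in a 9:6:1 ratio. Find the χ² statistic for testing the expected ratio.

14.014

The 9:6:1 ratio has 16 parts, so with N = 817 the expected counts are:
  disc-shaped: 817 × 9/16 = 459.5625
  spherical: 817 × 6/16 = 306.375
  elongated: 817 × 1/16 = 51.0625
χ² = Σ (O − E)² / E
  disc-shaped: (411 − 459.5625)² / 459.5625 = 5.1317
  spherical: (338 − 306.375)² / 306.375 = 3.2644
  elongated: (68 − 51.0625)² / 51.0625 = 5.6182
χ² = 5.1317 + 3.2644 + 5.6182 = 14.0143 ≈ 14.014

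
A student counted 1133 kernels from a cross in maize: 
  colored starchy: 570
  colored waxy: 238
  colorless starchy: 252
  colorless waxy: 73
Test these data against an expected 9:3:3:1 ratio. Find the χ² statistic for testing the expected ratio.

17.621

Total ratio parts = 16. Expected numbers out of 1133:
  colored starchy: 1133 × 9/16 = 637.3125
  colored waxy: 1133 × 3/16 = 212.4375
  colorless starchy: 1133 × 3/16 = 212.4375
  colorless waxy: 1133 × 1/16 = 70.8125
χ² = Σ (O − E)² / E
  colored starchy: (570 − 637.3125)² / 637.3125 = 7.1095
  colored waxy: (238 − 212.4375)² / 212.4375 = 3.0759
  colorless starchy: (252 − 212.4375)² / 212.4375 = 7.3678
  colorless waxy: (73 − 70.8125)² / 70.8125 = 0.0676
χ² = 7.1095 + 3.0759 + 7.3678 + 0.0676 = 17.6208 ≈ 17.621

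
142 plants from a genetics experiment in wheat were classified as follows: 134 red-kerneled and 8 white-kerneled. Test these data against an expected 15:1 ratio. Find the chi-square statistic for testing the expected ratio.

0.092

Under the 15:1 hypothesis (Σ ratio = 16, N = 142):
  red-kerneled: 142 × 15/16 = 133.125
  white-kerneled: 142 × 1/16 = 8.875
χ² = Σ (O − E)² / E
  red-kerneled: (134 − 133.125)² / 133.125 = 0.0058
  white-kerneled: (8 − 8.875)² / 8.875 = 0.0863
χ² = 0.0058 + 0.0863 = 0.0921 ≈ 0.092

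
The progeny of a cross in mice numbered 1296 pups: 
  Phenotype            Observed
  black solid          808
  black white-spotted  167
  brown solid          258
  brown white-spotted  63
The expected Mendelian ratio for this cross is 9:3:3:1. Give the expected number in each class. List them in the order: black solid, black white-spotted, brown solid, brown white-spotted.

729, 243, 243, 81

Expected counts for N = 1296 under a 9:3:3:1 ratio (total parts = 16):
  black solid: 1296 × 9/16 = 729
  black white-spotted: 1296 × 3/16 = 243
  brown solid: 1296 × 3/16 = 243
  brown white-spotted: 1296 × 1/16 = 81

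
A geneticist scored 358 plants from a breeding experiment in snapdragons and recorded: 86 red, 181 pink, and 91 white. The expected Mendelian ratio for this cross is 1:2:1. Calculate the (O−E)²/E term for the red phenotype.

0.137

Total ratio parts = 4. Expected numbers out of 358:
  red: 358 × 1/4 = 89.5
  pink: 358 × 2/4 = 179
  white: 358 × 1/4 = 89.5
Contribution of red: (86 − 89.5)² / 89.5 = 0.1369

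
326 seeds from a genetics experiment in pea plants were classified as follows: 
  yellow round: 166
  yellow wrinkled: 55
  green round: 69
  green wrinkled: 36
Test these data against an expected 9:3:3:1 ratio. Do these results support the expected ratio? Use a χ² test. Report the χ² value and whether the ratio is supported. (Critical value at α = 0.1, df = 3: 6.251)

Total ratio parts = 16. Expected numbers out of 326:
  yellow round: 326 × 9/16 = 183.375
  yellow wrinkled: 326 × 3/16 = 61.125
  green round: 326 × 3/16 = 61.125
  green wrinkled: 326 × 1/16 = 20.375
χ² = Σ (O − E)² / E
  yellow round: (166 − 183.375)² / 183.375 = 1.6463
  yellow wrinkled: (55 − 61.125)² / 61.125 = 0.6138
  green round: (69 − 61.125)² / 61.125 = 1.0146
  green wrinkled: (36 − 20.375)² / 20.375 = 11.9824
χ² = 1.6463 + 0.6138 + 1.0146 + 11.9824 = 15.2571 ≈ 15.257
Degrees of freedom = 4 − 1 = 3; critical value at α = 0.1 is 6.251.
Since 15.257 > 6.251, we reject the null hypothesis — the data do not fit the 9:3:3:1 ratio.

15.257; not consistent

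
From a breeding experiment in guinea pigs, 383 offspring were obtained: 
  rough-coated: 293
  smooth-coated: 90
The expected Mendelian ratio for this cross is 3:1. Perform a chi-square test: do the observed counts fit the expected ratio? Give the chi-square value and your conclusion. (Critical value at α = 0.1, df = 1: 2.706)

0.460; consistent

Under the 3:1 hypothesis (Σ ratio = 4, N = 383):
  rough-coated: 383 × 3/4 = 287.25
  smooth-coated: 383 × 1/4 = 95.75
χ² = Σ (O − E)² / E
  rough-coated: (293 − 287.25)² / 287.25 = 0.1151
  smooth-coated: (90 − 95.75)² / 95.75 = 0.3453
χ² = 0.1151 + 0.3453 = 0.4604 ≈ 0.460
Degrees of freedom = 2 − 1 = 1; critical value at α = 0.1 is 2.706.
Since 0.460 < 2.706, we fail to reject the null hypothesis — the data are consistent with the 3:1 ratio.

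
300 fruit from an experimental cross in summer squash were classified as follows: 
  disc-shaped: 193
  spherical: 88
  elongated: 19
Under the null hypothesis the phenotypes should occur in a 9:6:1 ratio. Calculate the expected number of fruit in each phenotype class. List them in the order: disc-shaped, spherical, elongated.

The 9:6:1 ratio has 16 parts, so with N = 300 the expected counts are:
  disc-shaped: 300 × 9/16 = 168.75
  spherical: 300 × 6/16 = 112.5
  elongated: 300 × 1/16 = 18.75

168.75, 112.5, 18.75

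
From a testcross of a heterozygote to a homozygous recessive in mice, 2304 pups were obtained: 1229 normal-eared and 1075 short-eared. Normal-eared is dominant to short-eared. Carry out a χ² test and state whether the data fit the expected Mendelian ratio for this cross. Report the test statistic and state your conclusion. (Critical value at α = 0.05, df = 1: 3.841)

A testcross of a heterozygote (Aa × aa) gives a 1:1 phenotypic ratio.
Under the 1:1 hypothesis (Σ ratio = 2, N = 2304):
  normal-eared: 2304 × 1/2 = 1152
  short-eared: 2304 × 1/2 = 1152
χ² = Σ (O − E)² / E
  normal-eared: (1229 − 1152)² / 1152 = 5.1467
  short-eared: (1075 − 1152)² / 1152 = 5.1467
χ² = 5.1467 + 5.1467 = 10.2934 ≈ 10.293
Degrees of freedom = 2 − 1 = 1; critical value at α = 0.05 is 3.841.
Since 10.293 > 3.841, we reject the null hypothesis — the data do not fit the 1:1 ratio.

10.293; not consistent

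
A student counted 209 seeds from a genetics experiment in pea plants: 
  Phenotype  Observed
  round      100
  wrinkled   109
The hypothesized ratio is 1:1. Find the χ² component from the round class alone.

Total ratio parts = 2. Expected numbers out of 209:
  round: 209 × 1/2 = 104.5
  wrinkled: 209 × 1/2 = 104.5
Contribution of round: (100 − 104.5)² / 104.5 = 0.1938

0.194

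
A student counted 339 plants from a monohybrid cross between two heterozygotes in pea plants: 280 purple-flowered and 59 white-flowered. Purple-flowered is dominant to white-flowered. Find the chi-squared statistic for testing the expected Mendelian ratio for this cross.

10.432

For a monohybrid cross between heterozygotes with complete dominance, the expected phenotypic ratio is 3:1.
The 3:1 ratio has 4 parts, so with N = 339 the expected counts are:
  purple-flowered: 339 × 3/4 = 254.25
  white-flowered: 339 × 1/4 = 84.75
χ² = Σ (O − E)² / E
  purple-flowered: (280 − 254.25)² / 254.25 = 2.6079
  white-flowered: (59 − 84.75)² / 84.75 = 7.8237
χ² = 2.6079 + 7.8237 = 10.4316 ≈ 10.432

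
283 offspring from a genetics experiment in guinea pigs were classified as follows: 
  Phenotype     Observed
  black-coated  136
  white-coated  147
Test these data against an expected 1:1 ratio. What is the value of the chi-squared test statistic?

Expected counts for N = 283 under a 1:1 ratio (total parts = 2):
  black-coated: 283 × 1/2 = 141.5
  white-coated: 283 × 1/2 = 141.5
χ² = Σ (O − E)² / E
  black-coated: (136 − 141.5)² / 141.5 = 0.2138
  white-coated: (147 − 141.5)² / 141.5 = 0.2138
χ² = 0.2138 + 0.2138 = 0.4276 ≈ 0.428

0.428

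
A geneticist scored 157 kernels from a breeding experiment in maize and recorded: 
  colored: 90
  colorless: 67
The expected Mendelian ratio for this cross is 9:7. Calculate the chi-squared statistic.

0.074

Total ratio parts = 16. Expected numbers out of 157:
  colored: 157 × 9/16 = 88.3125
  colorless: 157 × 7/16 = 68.6875
χ² = Σ (O − E)² / E
  colored: (90 − 88.3125)² / 88.3125 = 0.0322
  colorless: (67 − 68.6875)² / 68.6875 = 0.0415
χ² = 0.0322 + 0.0415 = 0.0737 ≈ 0.074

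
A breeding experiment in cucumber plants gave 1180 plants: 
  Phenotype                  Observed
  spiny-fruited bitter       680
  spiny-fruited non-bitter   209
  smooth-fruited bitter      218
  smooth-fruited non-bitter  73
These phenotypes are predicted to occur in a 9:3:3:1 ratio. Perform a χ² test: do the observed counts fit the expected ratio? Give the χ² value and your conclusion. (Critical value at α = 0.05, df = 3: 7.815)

Total ratio parts = 16. Expected numbers out of 1180:
  spiny-fruited bitter: 1180 × 9/16 = 663.75
  spiny-fruited non-bitter: 1180 × 3/16 = 221.25
  smooth-fruited bitter: 1180 × 3/16 = 221.25
  smooth-fruited non-bitter: 1180 × 1/16 = 73.75
χ² = Σ (O − E)² / E
  spiny-fruited bitter: (680 − 663.75)² / 663.75 = 0.3978
  spiny-fruited non-bitter: (209 − 221.25)² / 221.25 = 0.6782
  smooth-fruited bitter: (218 − 221.25)² / 221.25 = 0.0477
  smooth-fruited non-bitter: (73 − 73.75)² / 73.75 = 0.0076
χ² = 0.3978 + 0.6782 + 0.0477 + 0.0076 = 1.1313 ≈ 1.131
Degrees of freedom = 4 − 1 = 3; critical value at α = 0.05 is 7.815.
Since 1.131 < 7.815, we fail to reject the null hypothesis — the data are consistent with the 9:3:3:1 ratio.

1.131; consistent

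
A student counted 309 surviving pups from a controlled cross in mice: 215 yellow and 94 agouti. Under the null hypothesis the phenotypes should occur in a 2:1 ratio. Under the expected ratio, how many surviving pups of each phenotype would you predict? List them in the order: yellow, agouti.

206, 103

Under the 2:1 hypothesis (Σ ratio = 3, N = 309):
  yellow: 309 × 2/3 = 206
  agouti: 309 × 1/3 = 103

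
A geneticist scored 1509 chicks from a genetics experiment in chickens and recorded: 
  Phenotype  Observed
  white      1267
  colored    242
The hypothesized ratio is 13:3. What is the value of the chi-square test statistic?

7.290

Under the 13:3 hypothesis (Σ ratio = 16, N = 1509):
  white: 1509 × 13/16 = 1226.0625
  colored: 1509 × 3/16 = 282.9375
χ² = Σ (O − E)² / E
  white: (1267 − 1226.0625)² / 1226.0625 = 1.3669
  colored: (242 − 282.9375)² / 282.9375 = 5.9231
χ² = 1.3669 + 5.9231 = 7.290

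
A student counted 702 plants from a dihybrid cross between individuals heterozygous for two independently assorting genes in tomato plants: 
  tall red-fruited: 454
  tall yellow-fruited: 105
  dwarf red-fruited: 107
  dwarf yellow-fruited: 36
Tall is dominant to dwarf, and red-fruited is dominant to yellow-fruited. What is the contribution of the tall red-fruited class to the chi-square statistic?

A dihybrid F₂ with independent assortment and complete dominance at both loci gives a 9:3:3:1 phenotypic ratio.
The 9:3:3:1 ratio has 16 parts, so with N = 702 the expected counts are:
  tall red-fruited: 702 × 9/16 = 394.875
  tall yellow-fruited: 702 × 3/16 = 131.625
  dwarf red-fruited: 702 × 3/16 = 131.625
  dwarf yellow-fruited: 702 × 1/16 = 43.875
Contribution of tall red-fruited: (454 − 394.875)² / 394.875 = 8.8528

8.853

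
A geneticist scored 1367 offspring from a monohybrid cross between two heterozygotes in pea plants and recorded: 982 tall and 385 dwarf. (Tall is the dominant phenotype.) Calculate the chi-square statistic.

7.298

For a monohybrid cross between heterozygotes with complete dominance, the expected phenotypic ratio is 3:1.
Expected counts for N = 1367 under a 3:1 ratio (total parts = 4):
  tall: 1367 × 3/4 = 1025.25
  dwarf: 1367 × 1/4 = 341.75
χ² = Σ (O − E)² / E
  tall: (982 − 1025.25)² / 1025.25 = 1.8245
  dwarf: (385 − 341.75)² / 341.75 = 5.4735
χ² = 1.8245 + 5.4735 = 7.298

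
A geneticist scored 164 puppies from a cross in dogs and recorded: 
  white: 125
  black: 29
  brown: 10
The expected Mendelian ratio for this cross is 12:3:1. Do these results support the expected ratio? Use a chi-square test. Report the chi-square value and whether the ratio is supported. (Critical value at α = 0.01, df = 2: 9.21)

0.138; consistent

Total ratio parts = 16. Expected numbers out of 164:
  white: 164 × 12/16 = 123
  black: 164 × 3/16 = 30.75
  brown: 164 × 1/16 = 10.25
χ² = Σ (O − E)² / E
  white: (125 − 123)² / 123 = 0.0325
  black: (29 − 30.75)² / 30.75 = 0.0996
  brown: (10 − 10.25)² / 10.25 = 0.0061
χ² = 0.0325 + 0.0996 + 0.0061 = 0.1382 ≈ 0.138
Degrees of freedom = 3 − 1 = 2; critical value at α = 0.01 is 9.21.
Since 0.138 < 9.21, we fail to reject the null hypothesis — the data are consistent with the 12:3:1 ratio.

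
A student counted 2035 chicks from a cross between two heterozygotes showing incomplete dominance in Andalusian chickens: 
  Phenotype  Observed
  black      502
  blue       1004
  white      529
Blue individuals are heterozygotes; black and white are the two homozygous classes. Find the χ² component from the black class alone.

With incomplete dominance, a heterozygote × heterozygote cross gives a 1:2:1 phenotypic ratio.
Expected counts for N = 2035 under a 1:2:1 ratio (total parts = 4):
  black: 2035 × 1/4 = 508.75
  blue: 2035 × 2/4 = 1017.5
  white: 2035 × 1/4 = 508.75
Contribution of black: (502 − 508.75)² / 508.75 = 0.0896

0.090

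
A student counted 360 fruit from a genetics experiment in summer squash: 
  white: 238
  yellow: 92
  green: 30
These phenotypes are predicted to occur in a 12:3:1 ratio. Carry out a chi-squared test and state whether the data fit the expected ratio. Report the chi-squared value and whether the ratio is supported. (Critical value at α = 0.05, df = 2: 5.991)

15.185; not consistent

Expected counts for N = 360 under a 12:3:1 ratio (total parts = 16):
  white: 360 × 12/16 = 270
  yellow: 360 × 3/16 = 67.5
  green: 360 × 1/16 = 22.5
χ² = Σ (O − E)² / E
  white: (238 − 270)² / 270 = 3.7926
  yellow: (92 − 67.5)² / 67.5 = 8.8926
  green: (30 − 22.5)² / 22.5 = 2.5000
χ² = 3.7926 + 8.8926 + 2.5000 = 15.1852 ≈ 15.185
Degrees of freedom = 3 − 1 = 2; critical value at α = 0.05 is 5.991.
Since 15.185 > 5.991, we reject the null hypothesis — the data do not fit the 12:3:1 ratio.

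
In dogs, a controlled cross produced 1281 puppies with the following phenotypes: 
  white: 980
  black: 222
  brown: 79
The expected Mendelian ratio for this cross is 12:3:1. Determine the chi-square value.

The 12:3:1 ratio has 16 parts, so with N = 1281 the expected counts are:
  white: 1281 × 12/16 = 960.75
  black: 1281 × 3/16 = 240.1875
  brown: 1281 × 1/16 = 80.0625
χ² = Σ (O − E)² / E
  white: (980 − 960.75)² / 960.75 = 0.3857
  black: (222 − 240.1875)² / 240.1875 = 1.3772
  brown: (79 − 80.0625)² / 80.0625 = 0.0141
χ² = 0.3857 + 1.3772 + 0.0141 = 1.777

1.777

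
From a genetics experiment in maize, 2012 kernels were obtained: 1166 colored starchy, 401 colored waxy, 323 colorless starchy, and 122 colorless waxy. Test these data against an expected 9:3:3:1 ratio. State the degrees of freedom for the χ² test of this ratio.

A goodness-of-fit test with 4 phenotype classes has df = 4 − 1 = 3.

3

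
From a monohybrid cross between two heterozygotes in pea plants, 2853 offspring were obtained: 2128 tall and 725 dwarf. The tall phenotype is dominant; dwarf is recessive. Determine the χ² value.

0.258

For a monohybrid cross between heterozygotes with complete dominance, the expected phenotypic ratio is 3:1.
The 3:1 ratio has 4 parts, so with N = 2853 the expected counts are:
  tall: 2853 × 3/4 = 2139.75
  dwarf: 2853 × 1/4 = 713.25
χ² = Σ (O − E)² / E
  tall: (2128 − 2139.75)² / 2139.75 = 0.0645
  dwarf: (725 − 713.25)² / 713.25 = 0.1936
χ² = 0.0645 + 0.1936 = 0.2581 ≈ 0.258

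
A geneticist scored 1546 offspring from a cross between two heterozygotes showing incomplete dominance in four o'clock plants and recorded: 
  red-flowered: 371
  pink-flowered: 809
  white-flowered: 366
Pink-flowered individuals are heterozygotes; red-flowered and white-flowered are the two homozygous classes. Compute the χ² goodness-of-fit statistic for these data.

3.386

With incomplete dominance, a heterozygote × heterozygote cross gives a 1:2:1 phenotypic ratio.
Under the 1:2:1 hypothesis (Σ ratio = 4, N = 1546):
  red-flowered: 1546 × 1/4 = 386.5
  pink-flowered: 1546 × 2/4 = 773
  white-flowered: 1546 × 1/4 = 386.5
χ² = Σ (O − E)² / E
  red-flowered: (371 − 386.5)² / 386.5 = 0.6216
  pink-flowered: (809 − 773)² / 773 = 1.6766
  white-flowered: (366 − 386.5)² / 386.5 = 1.0873
χ² = 0.6216 + 1.6766 + 1.0873 = 3.3855 ≈ 3.386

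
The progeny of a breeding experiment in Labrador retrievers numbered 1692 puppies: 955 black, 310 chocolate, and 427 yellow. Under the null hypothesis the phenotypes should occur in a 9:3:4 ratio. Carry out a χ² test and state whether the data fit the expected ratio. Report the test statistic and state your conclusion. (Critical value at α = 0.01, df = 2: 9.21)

0.215; consistent

Under the 9:3:4 hypothesis (Σ ratio = 16, N = 1692):
  black: 1692 × 9/16 = 951.75
  chocolate: 1692 × 3/16 = 317.25
  yellow: 1692 × 4/16 = 423
χ² = Σ (O − E)² / E
  black: (955 − 951.75)² / 951.75 = 0.0111
  chocolate: (310 − 317.25)² / 317.25 = 0.1657
  yellow: (427 − 423)² / 423 = 0.0378
χ² = 0.0111 + 0.1657 + 0.0378 = 0.2146 ≈ 0.215
Degrees of freedom = 3 − 1 = 2; critical value at α = 0.01 is 9.21.
Since 0.215 < 9.21, we fail to reject the null hypothesis — the data are consistent with the 9:3:4 ratio.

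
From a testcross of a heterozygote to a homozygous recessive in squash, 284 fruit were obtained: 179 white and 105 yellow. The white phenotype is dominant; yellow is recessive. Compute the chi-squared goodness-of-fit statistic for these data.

A testcross of a heterozygote (Aa × aa) gives a 1:1 phenotypic ratio.
Expected counts for N = 284 under a 1:1 ratio (total parts = 2):
  white: 284 × 1/2 = 142
  yellow: 284 × 1/2 = 142
χ² = Σ (O − E)² / E
  white: (179 − 142)² / 142 = 9.6408
  yellow: (105 − 142)² / 142 = 9.6408
χ² = 9.6408 + 9.6408 = 19.2816 ≈ 19.282

19.282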